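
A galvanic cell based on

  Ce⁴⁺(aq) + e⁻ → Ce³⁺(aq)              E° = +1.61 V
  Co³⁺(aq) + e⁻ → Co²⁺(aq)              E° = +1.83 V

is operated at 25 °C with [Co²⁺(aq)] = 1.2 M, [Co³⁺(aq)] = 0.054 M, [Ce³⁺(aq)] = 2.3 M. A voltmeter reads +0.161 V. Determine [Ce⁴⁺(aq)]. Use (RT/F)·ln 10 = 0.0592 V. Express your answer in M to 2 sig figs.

The Co³⁺/Co²⁺ couple has the larger reduction potential, so it is the cathode: E°cell = +1.83 − (+1.61) = +0.22 V and n = 1.
Rearranging E = E° − (0.0592/n)·log Q gives log Q = 1(+0.22 − (+0.161))/0.0592 = 0.997.
The balanced reaction is Co³⁺(aq) + Ce³⁺(aq) → Co²⁺(aq) + Ce⁴⁺(aq), so Q = ([Co²⁺(aq)]·[Ce⁴⁺(aq)]) / ([Co³⁺(aq)]·[Ce³⁺(aq)]).
Isolating [Ce⁴⁺(aq)] in Q = 10^{0.997} yields log [Ce⁴⁺(aq)] = 0.012, i.e. 1.0 M.

1.0 M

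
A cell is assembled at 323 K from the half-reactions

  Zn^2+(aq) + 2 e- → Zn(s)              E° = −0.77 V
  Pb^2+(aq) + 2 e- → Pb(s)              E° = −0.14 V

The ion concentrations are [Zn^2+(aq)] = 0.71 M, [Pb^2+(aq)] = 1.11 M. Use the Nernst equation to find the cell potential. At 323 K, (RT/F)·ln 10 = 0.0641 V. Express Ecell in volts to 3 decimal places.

+0.636 V

The Pb²⁺/Pb couple has the more positive E°, so it is the cathode; Zn²⁺/Zn is the anode.
E°cell = E°cat − E°an = −0.14 − (−0.77) = +0.63 V; n = 2.
The balanced reaction is Pb^2+(aq) + Zn(s) → Pb(s) + Zn^2+(aq), so Q = [Zn^2+(aq)] / [Pb^2+(aq)] = 0.64 and log Q = −0.194.
Applying E = E° − (RT ln10/nF)·log Q gives +0.63 − (0.0641/2)(−0.194) = +0.636 V.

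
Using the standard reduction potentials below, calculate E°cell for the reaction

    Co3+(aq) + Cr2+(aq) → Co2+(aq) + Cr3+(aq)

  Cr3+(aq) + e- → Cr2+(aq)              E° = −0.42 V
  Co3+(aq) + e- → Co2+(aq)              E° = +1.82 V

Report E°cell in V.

+2.24 V

In the reaction as written, Co3+(aq) is reduced (cathode) and Cr3+(aq) is produced by oxidation at the anode.
E°cell = E°(cathode) − E°(anode) = +1.82 − (−0.42) = +2.24 V.
The positive value indicates the reaction is spontaneous as written.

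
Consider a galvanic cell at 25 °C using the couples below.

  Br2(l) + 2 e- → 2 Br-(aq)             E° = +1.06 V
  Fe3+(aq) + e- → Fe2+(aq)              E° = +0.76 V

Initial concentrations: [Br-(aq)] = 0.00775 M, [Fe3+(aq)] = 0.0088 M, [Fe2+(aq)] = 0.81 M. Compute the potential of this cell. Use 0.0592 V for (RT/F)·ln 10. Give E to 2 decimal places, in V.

The Br₂/Br⁻ couple has the more positive E°, so it is the cathode; Fe³⁺/Fe²⁺ is the anode.
E°cell = E°cat − E°an = +1.06 − (+0.76) = +0.30 V; n = 2.
The balanced reaction is Br2(l) + 2 Fe2+(aq) → 2 Br-(aq) + 2 Fe3+(aq), so Q = ([Br-(aq)]^2·[Fe3+(aq)]^2) / [Fe2+(aq)]^2 = 7.09×10^−9 and log Q = −8.149.
Applying E = E° − (RT ln10/nF)·log Q gives +0.30 − (0.0592/2)(−8.149) = +0.54 V.

+0.54 V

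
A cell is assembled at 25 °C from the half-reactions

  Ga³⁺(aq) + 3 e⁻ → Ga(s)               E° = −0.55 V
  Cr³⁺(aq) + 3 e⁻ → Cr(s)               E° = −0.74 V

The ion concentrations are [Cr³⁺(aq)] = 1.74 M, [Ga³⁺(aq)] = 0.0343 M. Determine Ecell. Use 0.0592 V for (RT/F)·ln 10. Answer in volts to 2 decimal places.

+0.16 V

The Ga³⁺/Ga couple has the more positive E°, so it is the cathode; Cr³⁺/Cr is the anode.
The standard potential is −0.55 − (−0.74) = +0.19 V and the balanced reaction transfers n = 3 electrons.
For the overall reaction Ga³⁺(aq) + Cr(s) → Ga(s) + Cr³⁺(aq), Q = [Cr³⁺(aq)] / [Ga³⁺(aq)] = 50.7, giving log Q = 1.705.
E = E° − (0.0592/n)·log Q = +0.19 − (0.0592/3)(1.705) = +0.16 V.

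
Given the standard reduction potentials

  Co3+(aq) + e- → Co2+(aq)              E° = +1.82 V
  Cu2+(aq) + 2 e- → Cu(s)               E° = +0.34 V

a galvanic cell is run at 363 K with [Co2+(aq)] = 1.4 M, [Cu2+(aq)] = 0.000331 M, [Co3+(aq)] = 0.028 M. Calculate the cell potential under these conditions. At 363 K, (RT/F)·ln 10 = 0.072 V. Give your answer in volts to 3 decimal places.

Co³⁺/Co²⁺ is reduced (cathode, E° = +1.82 V) and Cu²⁺/Cu is oxidized (anode).
The standard potential is +1.82 − (+0.34) = +1.48 V and the balanced reaction transfers n = 2 electrons.
For the overall reaction 2 Co3+(aq) + Cu(s) → 2 Co2+(aq) + Cu2+(aq), Q = ([Co2+(aq)]^2·[Cu2+(aq)]) / [Co3+(aq)]^2 = 0.827, giving log Q = −0.082.
By the Nernst equation, E = +1.48 − (0.072/2)·(−0.082) = +1.483 V.

+1.483 V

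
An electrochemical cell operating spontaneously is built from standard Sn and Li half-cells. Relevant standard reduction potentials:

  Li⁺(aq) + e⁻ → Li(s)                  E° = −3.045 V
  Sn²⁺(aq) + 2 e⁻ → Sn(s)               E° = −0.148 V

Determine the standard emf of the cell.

Of the two couples in this cell, the one with the more positive reduction potential is reduced at the cathode: here that is Sn²⁺/Sn (−0.148 V); Li⁺/Li (−3.045 V) is the anode.
E°cell = E°(cathode) − E°(anode) = −0.148 − (−3.045) = +2.897 V.

+2.897 V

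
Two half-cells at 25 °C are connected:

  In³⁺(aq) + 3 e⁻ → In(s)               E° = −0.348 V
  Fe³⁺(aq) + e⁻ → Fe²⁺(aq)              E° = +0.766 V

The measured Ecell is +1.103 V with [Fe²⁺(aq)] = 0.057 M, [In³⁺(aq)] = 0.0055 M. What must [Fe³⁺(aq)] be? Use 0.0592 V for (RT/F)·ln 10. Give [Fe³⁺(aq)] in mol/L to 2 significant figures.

With Fe³⁺/Fe²⁺ at the cathode and In³⁺/In at the anode, E°cell = +0.766 − (−0.348) = +1.114 V (n = 3).
Since E = E° − (0.0592/n)·log Q, log Q = n(E° − E)/0.0592 = 0.557.
The balanced reaction is 3 Fe³⁺(aq) + In(s) → 3 Fe²⁺(aq) + In³⁺(aq), so Q = ([Fe²⁺(aq)]^3·[In³⁺(aq)]) / [Fe³⁺(aq)]^3.
Isolating [Fe³⁺(aq)] in Q = 10^{0.557} yields log [Fe³⁺(aq)] = −2.183, i.e. 0.0066 M.

0.0066 M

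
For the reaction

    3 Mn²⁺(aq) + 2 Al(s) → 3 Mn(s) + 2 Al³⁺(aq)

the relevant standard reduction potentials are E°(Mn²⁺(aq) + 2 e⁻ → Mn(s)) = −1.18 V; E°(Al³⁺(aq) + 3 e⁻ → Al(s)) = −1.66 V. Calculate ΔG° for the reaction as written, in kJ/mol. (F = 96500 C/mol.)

In the reaction as written Mn²⁺(aq) is reduced, so the Mn²⁺/Mn couple is the cathode and Al³⁺/Al is the anode.
E°cell = −1.18 − (−1.66) = +0.48 V; balancing electrons gives n = 6.
ΔG° = −nFE°cell = −(6)(96500)(+0.48) J/mol = −278 kJ/mol.

−278 kJ/mol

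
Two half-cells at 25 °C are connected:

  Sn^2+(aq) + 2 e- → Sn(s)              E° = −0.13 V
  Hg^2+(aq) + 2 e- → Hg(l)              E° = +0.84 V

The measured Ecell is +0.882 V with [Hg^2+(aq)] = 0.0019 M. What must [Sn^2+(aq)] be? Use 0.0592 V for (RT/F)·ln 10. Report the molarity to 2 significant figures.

The Hg²⁺/Hg couple has the larger reduction potential, so it is the cathode: E°cell = +0.84 − (−0.13) = +0.97 V and n = 2.
From the Nernst equation, log Q = n(E° − E)/0.0592 = 2·(+0.97 − (+0.882))/0.0592 = 2.973.
Balancing electrons gives Hg^2+(aq) + Sn(s) → Hg(l) + Sn^2+(aq); thus Q = [Sn^2+(aq)] / [Hg^2+(aq)].
Solving for the unknown gives log [Sn^2+(aq)] = 0.252, so [Sn^2+(aq)] ≈ 1.8 M.

1.8 M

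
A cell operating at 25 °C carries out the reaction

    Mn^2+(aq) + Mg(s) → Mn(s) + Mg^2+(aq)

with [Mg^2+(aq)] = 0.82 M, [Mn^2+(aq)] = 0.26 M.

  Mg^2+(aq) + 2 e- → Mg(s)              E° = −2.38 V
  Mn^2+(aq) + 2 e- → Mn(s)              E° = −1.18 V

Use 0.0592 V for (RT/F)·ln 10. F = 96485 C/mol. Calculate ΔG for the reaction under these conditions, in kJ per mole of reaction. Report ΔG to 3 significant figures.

E°cell = −1.18 − (−2.38) = +1.20 V; the balanced reaction transfers n = 2 electrons.
Here Q = [Mg^2+(aq)] / [Mn^2+(aq)] = 3.15 (log Q = 0.499), giving E = +1.20 − (0.0592/2)·(0.499) = +1.1852 V.
ΔG = −nFE = −(2)(96485)(+1.1852) J/mol = −229 kJ/mol.

−229 kJ/mol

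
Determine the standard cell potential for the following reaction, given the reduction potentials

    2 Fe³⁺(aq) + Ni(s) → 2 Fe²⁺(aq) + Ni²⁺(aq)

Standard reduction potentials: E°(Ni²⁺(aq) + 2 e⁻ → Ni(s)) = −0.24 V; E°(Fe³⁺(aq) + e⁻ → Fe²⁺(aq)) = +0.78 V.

+1.02 V

In the reaction as written, Fe³⁺(aq) is reduced (cathode) and Ni²⁺(aq) is produced by oxidation at the anode.
E°cell = E°(cathode) − E°(anode) = +0.78 − (−0.24) = +1.02 V.
The positive value indicates the reaction is spontaneous as written.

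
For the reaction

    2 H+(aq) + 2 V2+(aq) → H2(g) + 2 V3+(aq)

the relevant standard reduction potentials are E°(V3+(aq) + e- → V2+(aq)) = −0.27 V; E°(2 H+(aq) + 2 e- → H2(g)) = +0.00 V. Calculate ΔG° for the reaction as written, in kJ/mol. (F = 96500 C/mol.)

In the reaction as written H+(aq) is reduced, so the 2H⁺/H₂ couple is the cathode and V³⁺/V²⁺ is the anode.
E°cell = +0.00 − (−0.27) = +0.27 V; balancing electrons gives n = 2.
ΔG° = −nFE°cell = −(2)(96500)(+0.27) J/mol = −52.1 kJ/mol.

−52.1 kJ/mol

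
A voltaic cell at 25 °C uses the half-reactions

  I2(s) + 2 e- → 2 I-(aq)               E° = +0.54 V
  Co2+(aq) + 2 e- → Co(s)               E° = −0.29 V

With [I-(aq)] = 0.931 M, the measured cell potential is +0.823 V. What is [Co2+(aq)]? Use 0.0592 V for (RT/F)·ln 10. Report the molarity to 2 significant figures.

I₂/I⁻ is the cathode (higher E°); E°cell = +0.54 − (−0.29) = +0.83 V with n = 2.
Since E = E° − (0.0592/n)·log Q, log Q = n(E° − E)/0.0592 = 0.236.
The balanced reaction is I2(s) + Co(s) → 2 I-(aq) + Co2+(aq), so Q = [I-(aq)]^2·[Co2+(aq)].
Isolating [Co2+(aq)] in Q = 10^{0.236} yields log [Co2+(aq)] = 0.298, i.e. 2.0 M.

2.0 M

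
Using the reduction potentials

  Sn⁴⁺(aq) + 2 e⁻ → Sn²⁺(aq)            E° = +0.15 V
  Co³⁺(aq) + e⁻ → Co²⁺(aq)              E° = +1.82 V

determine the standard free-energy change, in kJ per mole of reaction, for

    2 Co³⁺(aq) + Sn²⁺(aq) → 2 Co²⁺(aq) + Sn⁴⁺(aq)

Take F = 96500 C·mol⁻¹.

In the reaction as written Co³⁺(aq) is reduced, so the Co³⁺/Co²⁺ couple is the cathode and Sn⁴⁺/Sn²⁺ is the anode.
E°cell = +1.82 − (+0.15) = +1.67 V; balancing electrons gives n = 2.
ΔG° = −nFE°cell = −(2)(96500)(+1.67) J/mol = −322 kJ/mol.

−322 kJ/mol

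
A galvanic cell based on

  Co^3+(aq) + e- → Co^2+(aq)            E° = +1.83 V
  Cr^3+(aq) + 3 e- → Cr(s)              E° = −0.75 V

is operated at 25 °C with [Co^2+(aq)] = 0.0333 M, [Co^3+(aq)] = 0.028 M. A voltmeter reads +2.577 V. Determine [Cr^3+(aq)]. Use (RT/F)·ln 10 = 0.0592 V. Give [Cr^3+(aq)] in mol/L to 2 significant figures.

With Co³⁺/Co²⁺ at the cathode and Cr³⁺/Cr at the anode, E°cell = +1.83 − (−0.75) = +2.58 V (n = 3).
From the Nernst equation, log Q = n(E° − E)/0.0592 = 3·(+2.58 − (+2.577))/0.0592 = 0.152.
For 3 Co^3+(aq) + Cr(s) → 3 Co^2+(aq) + Cr^3+(aq), the reaction quotient is Q = ([Co^2+(aq)]^3·[Cr^3+(aq)]) / [Co^3+(aq)]^3.
Isolating [Cr^3+(aq)] in Q = 10^{0.152} yields log [Cr^3+(aq)] = −0.074, i.e. 0.84 M.

0.84 M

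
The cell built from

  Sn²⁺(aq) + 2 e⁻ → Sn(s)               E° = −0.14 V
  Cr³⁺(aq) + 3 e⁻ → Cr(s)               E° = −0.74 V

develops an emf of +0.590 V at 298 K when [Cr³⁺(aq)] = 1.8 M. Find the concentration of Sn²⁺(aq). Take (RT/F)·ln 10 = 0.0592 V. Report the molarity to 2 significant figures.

0.68 M

The Sn²⁺/Sn couple has the larger reduction potential, so it is the cathode: E°cell = −0.14 − (−0.74) = +0.60 V and n = 6.
From the Nernst equation, log Q = n(E° − E)/0.0592 = 6·(+0.60 − (+0.590))/0.0592 = 1.014.
For 3 Sn²⁺(aq) + 2 Cr(s) → 3 Sn(s) + 2 Cr³⁺(aq), the reaction quotient is Q = [Cr³⁺(aq)]^2 / [Sn²⁺(aq)]^3.
Solving for the unknown gives log [Sn²⁺(aq)] = −0.168, so [Sn²⁺(aq)] ≈ 0.68 M.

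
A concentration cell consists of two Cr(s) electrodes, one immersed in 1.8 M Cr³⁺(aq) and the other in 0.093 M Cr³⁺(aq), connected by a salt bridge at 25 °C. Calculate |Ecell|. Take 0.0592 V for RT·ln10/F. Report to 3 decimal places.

0.025 V

For a concentration cell E°cell = 0, since both electrodes use the same couple.
The compartment with the higher Cr³⁺(aq) concentration (1.8 M) acts as the cathode; ions are reduced there and produced at the dilute (0.093 M) anode.
With n = 3, Ecell = −(0.0592/3)·log([dilute]/[conc]) = −(0.0592/3)·log(0.093/1.8) = +0.025 V.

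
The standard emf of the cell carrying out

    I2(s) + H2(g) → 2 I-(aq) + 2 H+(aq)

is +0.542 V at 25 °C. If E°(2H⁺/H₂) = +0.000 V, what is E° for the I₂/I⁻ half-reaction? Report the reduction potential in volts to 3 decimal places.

+0.542 V

In the reaction as written the I₂/I⁻ couple is reduced (cathode) and 2H⁺/H₂ is oxidized (anode), so E°cell = E°(I₂/I⁻) − E°(2H⁺/H₂).
E°(I₂/I⁻) = E°cell + E°(anode) = +0.542 + (+0.000) = +0.542 V.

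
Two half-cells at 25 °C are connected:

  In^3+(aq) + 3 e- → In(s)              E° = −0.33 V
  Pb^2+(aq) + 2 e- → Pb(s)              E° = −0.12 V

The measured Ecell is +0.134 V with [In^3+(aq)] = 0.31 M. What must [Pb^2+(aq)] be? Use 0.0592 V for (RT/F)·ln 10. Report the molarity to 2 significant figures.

0.0012 M

The Pb²⁺/Pb couple has the larger reduction potential, so it is the cathode: E°cell = −0.12 − (−0.33) = +0.21 V and n = 6.
From the Nernst equation, log Q = n(E° − E)/0.0592 = 6·(+0.21 − (+0.134))/0.0592 = 7.703.
The balanced reaction is 3 Pb^2+(aq) + 2 In(s) → 3 Pb(s) + 2 In^3+(aq), so Q = [In^3+(aq)]^2 / [Pb^2+(aq)]^3.
Substituting the known concentrations and solving, log [Pb^2+(aq)] = −2.907 and [Pb^2+(aq)] = 0.0012 M.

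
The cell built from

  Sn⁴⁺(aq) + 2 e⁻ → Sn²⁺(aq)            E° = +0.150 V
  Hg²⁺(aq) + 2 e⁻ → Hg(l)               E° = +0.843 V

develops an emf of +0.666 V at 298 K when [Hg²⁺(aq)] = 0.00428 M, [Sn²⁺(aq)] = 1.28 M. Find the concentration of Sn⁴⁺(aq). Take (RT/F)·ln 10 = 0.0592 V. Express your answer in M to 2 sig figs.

0.045 M

The Hg²⁺/Hg couple has the larger reduction potential, so it is the cathode: E°cell = +0.843 − (+0.150) = +0.693 V and n = 2.
Rearranging E = E° − (0.0592/n)·log Q gives log Q = 2(+0.693 − (+0.666))/0.0592 = 0.912.
The balanced reaction is Hg²⁺(aq) + Sn²⁺(aq) → Hg(l) + Sn⁴⁺(aq), so Q = [Sn⁴⁺(aq)] / ([Hg²⁺(aq)]·[Sn²⁺(aq)]).
Substituting the known concentrations and solving, log [Sn⁴⁺(aq)] = −1.349 and [Sn⁴⁺(aq)] = 0.045 M.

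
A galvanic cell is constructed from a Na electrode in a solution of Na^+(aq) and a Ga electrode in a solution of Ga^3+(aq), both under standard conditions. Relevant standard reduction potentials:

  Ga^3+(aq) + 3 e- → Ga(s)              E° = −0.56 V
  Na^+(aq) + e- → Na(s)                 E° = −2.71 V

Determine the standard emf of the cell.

The Ga³⁺/Ga couple has the higher E°, so Ga ion is reduced (cathode) and Na is oxidized (anode).
E°cell = E°(cathode) − E°(anode) = −0.56 − (−2.71) = +2.15 V.

+2.15 V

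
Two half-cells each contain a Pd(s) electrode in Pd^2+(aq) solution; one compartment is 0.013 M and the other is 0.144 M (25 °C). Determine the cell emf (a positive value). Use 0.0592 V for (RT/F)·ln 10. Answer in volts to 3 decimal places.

For a concentration cell E°cell = 0, since both electrodes use the same couple.
The compartment with the higher Pd^2+(aq) concentration (0.144 M) acts as the cathode; ions are reduced there and produced at the dilute (0.013 M) anode.
With n = 2, Ecell = −(0.0592/2)·log([dilute]/[conc]) = −(0.0592/2)·log(0.013/0.144) = +0.031 V.

0.031 V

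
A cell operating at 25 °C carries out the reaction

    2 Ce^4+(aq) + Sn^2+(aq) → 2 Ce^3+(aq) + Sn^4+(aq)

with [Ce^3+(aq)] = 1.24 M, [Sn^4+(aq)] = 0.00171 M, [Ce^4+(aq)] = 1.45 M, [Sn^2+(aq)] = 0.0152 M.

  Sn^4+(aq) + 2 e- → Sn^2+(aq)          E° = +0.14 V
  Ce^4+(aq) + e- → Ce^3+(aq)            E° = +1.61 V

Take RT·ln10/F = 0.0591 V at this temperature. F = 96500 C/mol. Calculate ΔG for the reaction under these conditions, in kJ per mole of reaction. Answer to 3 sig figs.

−290 kJ/mol

With Ce⁴⁺/Ce³⁺ reduced at the cathode, E°cell = +1.61 − (+0.14) = +1.47 V and n = 2.
Q = ([Ce^3+(aq)]^2·[Sn^4+(aq)]) / ([Ce^4+(aq)]^2·[Sn^2+(aq)]) = 0.0823, so log Q = −1.085 and E = +1.47 − (0.0591/2)(−1.085) = +1.5021 V.
Then ΔG = −nFE = −2 × 96500 × +1.5021 J/mol = −290 kJ/mol.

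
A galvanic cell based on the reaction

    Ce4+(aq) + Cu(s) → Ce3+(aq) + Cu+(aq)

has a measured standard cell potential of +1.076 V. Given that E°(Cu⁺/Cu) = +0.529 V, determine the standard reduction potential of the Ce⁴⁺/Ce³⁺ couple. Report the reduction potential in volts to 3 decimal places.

+1.605 V

In the reaction as written the Ce⁴⁺/Ce³⁺ couple is reduced (cathode) and Cu⁺/Cu is oxidized (anode), so E°cell = E°(Ce⁴⁺/Ce³⁺) − E°(Cu⁺/Cu).
E°(Ce⁴⁺/Ce³⁺) = E°cell + E°(anode) = +1.076 + (+0.529) = +1.605 V.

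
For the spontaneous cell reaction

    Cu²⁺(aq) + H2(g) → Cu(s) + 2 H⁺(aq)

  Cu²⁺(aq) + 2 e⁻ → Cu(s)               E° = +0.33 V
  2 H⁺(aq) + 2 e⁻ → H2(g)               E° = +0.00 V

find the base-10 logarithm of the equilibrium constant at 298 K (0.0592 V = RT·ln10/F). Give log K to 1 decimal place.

log K = 11.1

The Cu²⁺/Cu couple is reduced (cathode); E°cell = +0.33 − (+0.00) = +0.33 V with n = 2.
At equilibrium E = 0, so log K = nE°cell / 0.0592 = (2)(+0.33) / 0.0592 = 11.1.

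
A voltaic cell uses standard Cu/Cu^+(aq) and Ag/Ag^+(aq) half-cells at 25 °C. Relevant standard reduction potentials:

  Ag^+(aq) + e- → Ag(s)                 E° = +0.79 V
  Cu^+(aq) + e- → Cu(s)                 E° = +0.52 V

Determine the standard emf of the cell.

+0.27 V

Of the two couples in this cell, the one with the more positive reduction potential is reduced at the cathode: here that is Ag⁺/Ag (+0.79 V); Cu⁺/Cu (+0.52 V) is the anode.
E°cell = E°(cathode) − E°(anode) = +0.79 − (+0.52) = +0.27 V.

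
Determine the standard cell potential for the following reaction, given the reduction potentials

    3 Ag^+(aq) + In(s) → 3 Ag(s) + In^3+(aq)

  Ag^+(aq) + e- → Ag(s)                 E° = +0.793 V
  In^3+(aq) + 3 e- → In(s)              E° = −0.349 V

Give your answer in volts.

+1.142 V

In the reaction as written, Ag^+(aq) is reduced (cathode) and In^3+(aq) is produced by oxidation at the anode.
E°cell = E°(cathode) − E°(anode) = +0.793 − (−0.349) = +1.142 V.
The positive value indicates the reaction is spontaneous as written.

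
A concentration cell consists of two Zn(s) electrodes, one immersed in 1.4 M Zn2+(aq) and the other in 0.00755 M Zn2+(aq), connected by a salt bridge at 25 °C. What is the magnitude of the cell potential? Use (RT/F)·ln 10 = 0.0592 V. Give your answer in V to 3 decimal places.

0.067 V

For a concentration cell E°cell = 0, since both electrodes use the same couple.
The compartment with the higher Zn2+(aq) concentration (1.4 M) acts as the cathode; ions are reduced there and produced at the dilute (0.00755 M) anode.
With n = 2, Ecell = −(0.0592/2)·log([dilute]/[conc]) = −(0.0592/2)·log(0.00755/1.4) = +0.067 V.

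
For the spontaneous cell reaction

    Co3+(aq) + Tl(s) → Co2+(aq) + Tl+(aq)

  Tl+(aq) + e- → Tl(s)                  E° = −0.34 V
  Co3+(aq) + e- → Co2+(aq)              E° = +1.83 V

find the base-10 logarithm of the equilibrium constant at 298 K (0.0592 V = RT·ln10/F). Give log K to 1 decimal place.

The Co³⁺/Co²⁺ couple is reduced (cathode); E°cell = +1.83 − (−0.34) = +2.17 V with n = 1.
At equilibrium E = 0, so log K = nE°cell / 0.0592 = (1)(+2.17) / 0.0592 = 36.7.

log K = 36.7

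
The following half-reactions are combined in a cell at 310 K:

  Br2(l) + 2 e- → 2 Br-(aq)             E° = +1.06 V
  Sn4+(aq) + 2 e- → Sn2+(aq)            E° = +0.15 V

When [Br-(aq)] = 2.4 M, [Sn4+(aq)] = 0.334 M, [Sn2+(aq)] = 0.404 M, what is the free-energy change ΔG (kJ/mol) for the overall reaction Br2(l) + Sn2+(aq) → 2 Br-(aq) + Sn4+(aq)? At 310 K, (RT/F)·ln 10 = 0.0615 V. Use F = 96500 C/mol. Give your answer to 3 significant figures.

The standard cell potential is +1.06 − (+0.15) = +0.91 V, with n = 2 electrons in the balanced equation.
Here Q = ([Br-(aq)]^2·[Sn4+(aq)]) / [Sn2+(aq)] = 4.76 (log Q = 0.678), giving E = +0.91 − (0.0615/2)·(0.678) = +0.8892 V.
Then ΔG = −nFE = −2 × 96500 × +0.8892 J/mol = −172 kJ/mol.

−172 kJ/mol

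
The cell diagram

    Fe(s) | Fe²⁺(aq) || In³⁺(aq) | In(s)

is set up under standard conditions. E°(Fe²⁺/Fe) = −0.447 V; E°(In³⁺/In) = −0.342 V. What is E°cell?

+0.105 V

By convention the left-hand electrode in cell notation is the anode (oxidation) and the right-hand electrode is the cathode (reduction).
E°cell = E°(right) − E°(left) = −0.342 − (−0.447) = +0.105 V.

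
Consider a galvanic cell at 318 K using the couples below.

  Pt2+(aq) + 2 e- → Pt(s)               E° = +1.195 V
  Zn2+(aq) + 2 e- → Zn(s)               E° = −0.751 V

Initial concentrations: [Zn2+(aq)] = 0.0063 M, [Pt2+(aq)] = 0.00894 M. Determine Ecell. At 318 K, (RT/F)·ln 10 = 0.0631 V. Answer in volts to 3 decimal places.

+1.951 V

Since E°(Pt²⁺/Pt) > E°(Zn²⁺/Zn), Pt²⁺/Pt serves as the cathode.
The standard potential is +1.195 − (−0.751) = +1.946 V and the balanced reaction transfers n = 2 electrons.
Balancing gives Pt2+(aq) + Zn(s) → Pt(s) + Zn2+(aq); hence Q = [Zn2+(aq)] / [Pt2+(aq)] = 0.705 (log Q = −0.152).
Applying E = E° − (RT ln10/nF)·log Q gives +1.946 − (0.0631/2)(−0.152) = +1.951 V.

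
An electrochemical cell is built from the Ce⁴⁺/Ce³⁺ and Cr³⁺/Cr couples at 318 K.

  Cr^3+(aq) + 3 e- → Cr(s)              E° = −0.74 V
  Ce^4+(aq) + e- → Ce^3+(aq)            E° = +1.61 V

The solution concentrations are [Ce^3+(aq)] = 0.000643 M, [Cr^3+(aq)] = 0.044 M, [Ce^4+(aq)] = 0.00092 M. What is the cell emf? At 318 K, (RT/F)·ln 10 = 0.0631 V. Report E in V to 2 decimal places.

Ce⁴⁺/Ce³⁺ is reduced (cathode, E° = +1.61 V) and Cr³⁺/Cr is oxidized (anode).
E°cell = +1.61 − (−0.74) = +2.35 V, with n = 3 electrons transferred.
For the overall reaction 3 Ce^4+(aq) + Cr(s) → 3 Ce^3+(aq) + Cr^3+(aq), Q = ([Ce^3+(aq)]^3·[Cr^3+(aq)]) / [Ce^4+(aq)]^3 = 0.015, giving log Q = −1.823.
By the Nernst equation, E = +2.35 − (0.0631/3)·(−1.823) = +2.39 V.

+2.39 V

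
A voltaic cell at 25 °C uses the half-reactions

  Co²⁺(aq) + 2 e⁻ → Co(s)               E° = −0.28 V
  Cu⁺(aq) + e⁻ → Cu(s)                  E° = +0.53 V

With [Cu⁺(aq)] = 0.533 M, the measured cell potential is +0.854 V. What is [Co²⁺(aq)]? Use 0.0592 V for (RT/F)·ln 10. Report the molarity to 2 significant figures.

The Cu⁺/Cu couple has the larger reduction potential, so it is the cathode: E°cell = +0.53 − (−0.28) = +0.81 V and n = 2.
From the Nernst equation, log Q = n(E° − E)/0.0592 = 2·(+0.81 − (+0.854))/0.0592 = −1.486.
For 2 Cu⁺(aq) + Co(s) → 2 Cu(s) + Co²⁺(aq), the reaction quotient is Q = [Co²⁺(aq)] / [Cu⁺(aq)]^2.
Substituting the known concentrations and solving, log [Co²⁺(aq)] = −2.033 and [Co²⁺(aq)] = 0.0093 M.

0.0093 M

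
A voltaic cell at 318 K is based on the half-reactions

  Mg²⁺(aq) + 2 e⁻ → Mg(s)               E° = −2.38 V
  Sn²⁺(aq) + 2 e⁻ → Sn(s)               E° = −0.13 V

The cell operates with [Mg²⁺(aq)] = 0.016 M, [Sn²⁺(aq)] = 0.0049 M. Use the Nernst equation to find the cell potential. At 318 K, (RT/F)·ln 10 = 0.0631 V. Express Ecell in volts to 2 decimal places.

+2.23 V

Since E°(Sn²⁺/Sn) > E°(Mg²⁺/Mg), Sn²⁺/Sn serves as the cathode.
E°cell = E°cat − E°an = −0.13 − (−2.38) = +2.25 V; n = 2.
For the overall reaction Sn²⁺(aq) + Mg(s) → Sn(s) + Mg²⁺(aq), Q = [Mg²⁺(aq)] / [Sn²⁺(aq)] = 3.27, giving log Q = 0.514.
Applying E = E° − (RT ln10/nF)·log Q gives +2.25 − (0.0631/2)(0.514) = +2.23 V.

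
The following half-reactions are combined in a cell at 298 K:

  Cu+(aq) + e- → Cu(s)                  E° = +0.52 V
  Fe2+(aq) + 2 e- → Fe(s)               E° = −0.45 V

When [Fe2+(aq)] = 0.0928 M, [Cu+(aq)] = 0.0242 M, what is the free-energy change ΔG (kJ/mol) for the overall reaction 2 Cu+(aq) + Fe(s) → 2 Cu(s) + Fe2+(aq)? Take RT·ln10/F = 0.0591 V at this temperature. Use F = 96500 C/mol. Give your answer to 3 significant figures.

E°cell = +0.52 − (−0.45) = +0.97 V; the balanced reaction transfers n = 2 electrons.
The reaction quotient is [Fe2+(aq)] / [Cu+(aq)]^2 = 158; by Nernst, E = +0.97 − (0.0591/2)(2.200) = +0.9050 V.
Finally ΔG = −nFE = −(2)(96500 C/mol)(+0.9050 V) = −175 kJ/mol.

−175 kJ/mol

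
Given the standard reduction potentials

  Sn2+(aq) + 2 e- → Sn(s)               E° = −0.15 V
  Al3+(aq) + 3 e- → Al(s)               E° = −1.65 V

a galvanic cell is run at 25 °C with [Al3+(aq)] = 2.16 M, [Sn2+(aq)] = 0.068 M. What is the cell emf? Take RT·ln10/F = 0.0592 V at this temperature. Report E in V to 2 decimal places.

+1.46 V

Sn²⁺/Sn is reduced (cathode, E° = −0.15 V) and Al³⁺/Al is oxidized (anode).
E°cell = E°cat − E°an = −0.15 − (−1.65) = +1.50 V; n = 6.
The balanced reaction is 3 Sn2+(aq) + 2 Al(s) → 3 Sn(s) + 2 Al3+(aq), so Q = [Al3+(aq)]^2 / [Sn2+(aq)]^3 = 1.48×10^4 and log Q = 4.171.
By the Nernst equation, E = +1.50 − (0.0592/6)·(4.171) = +1.46 V.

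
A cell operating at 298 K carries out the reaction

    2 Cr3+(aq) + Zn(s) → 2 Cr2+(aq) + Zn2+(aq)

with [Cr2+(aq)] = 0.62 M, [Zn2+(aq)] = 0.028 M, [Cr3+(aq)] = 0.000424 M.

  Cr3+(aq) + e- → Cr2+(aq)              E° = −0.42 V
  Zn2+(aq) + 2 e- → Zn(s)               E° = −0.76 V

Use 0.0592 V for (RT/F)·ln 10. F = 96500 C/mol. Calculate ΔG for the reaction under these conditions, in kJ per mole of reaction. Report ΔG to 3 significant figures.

The standard cell potential is −0.42 − (−0.76) = +0.34 V, with n = 2 electrons in the balanced equation.
Q = ([Cr2+(aq)]^2·[Zn2+(aq)]) / [Cr3+(aq)]^2 = 5.99×10^4, so log Q = 4.777 and E = +0.34 − (0.0592/2)(4.777) = +0.1986 V.
Finally ΔG = −nFE = −(2)(96500 C/mol)(+0.1986 V) = −38.3 kJ/mol.

−38.3 kJ/mol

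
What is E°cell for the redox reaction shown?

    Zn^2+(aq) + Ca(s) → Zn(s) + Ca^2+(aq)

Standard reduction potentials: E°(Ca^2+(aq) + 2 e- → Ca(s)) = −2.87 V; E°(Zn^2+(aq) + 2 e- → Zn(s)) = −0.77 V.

In the reaction as written, Zn^2+(aq) is reduced (cathode) and Ca^2+(aq) is produced by oxidation at the anode.
E°cell = E°(cathode) − E°(anode) = −0.77 − (−2.87) = +2.10 V.
The positive value indicates the reaction is spontaneous as written.

+2.10 V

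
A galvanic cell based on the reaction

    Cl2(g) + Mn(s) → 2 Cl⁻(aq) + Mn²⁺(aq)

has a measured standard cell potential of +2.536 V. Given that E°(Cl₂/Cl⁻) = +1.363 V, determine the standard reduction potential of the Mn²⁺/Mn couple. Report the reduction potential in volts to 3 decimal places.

In the reaction as written the Cl₂/Cl⁻ couple is reduced (cathode) and Mn²⁺/Mn is oxidized (anode), so E°cell = E°(Cl₂/Cl⁻) − E°(Mn²⁺/Mn).
E°(Mn²⁺/Mn) = E°(cathode) − E°cell = +1.363 − (+2.536) = −1.173 V.

−1.173 V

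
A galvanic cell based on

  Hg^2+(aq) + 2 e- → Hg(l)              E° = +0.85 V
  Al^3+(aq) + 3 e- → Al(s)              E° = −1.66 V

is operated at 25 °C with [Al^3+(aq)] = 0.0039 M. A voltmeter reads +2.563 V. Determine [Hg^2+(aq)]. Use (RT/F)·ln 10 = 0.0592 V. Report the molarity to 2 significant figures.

Hg²⁺/Hg is the cathode (higher E°); E°cell = +0.85 − (−1.66) = +2.51 V with n = 6.
Rearranging E = E° − (0.0592/n)·log Q gives log Q = 6(+2.51 − (+2.563))/0.0592 = −5.372.
For 3 Hg^2+(aq) + 2 Al(s) → 3 Hg(l) + 2 Al^3+(aq), the reaction quotient is Q = [Al^3+(aq)]^2 / [Hg^2+(aq)]^3.
Solving for the unknown gives log [Hg^2+(aq)] = 0.185, so [Hg^2+(aq)] ≈ 1.5 M.

1.5 M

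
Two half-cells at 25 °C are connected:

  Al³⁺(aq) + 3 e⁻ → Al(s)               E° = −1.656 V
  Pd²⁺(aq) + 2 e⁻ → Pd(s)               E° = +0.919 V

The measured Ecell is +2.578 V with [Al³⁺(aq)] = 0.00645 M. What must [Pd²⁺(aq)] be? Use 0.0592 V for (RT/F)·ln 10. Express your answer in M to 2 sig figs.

With Pd²⁺/Pd at the cathode and Al³⁺/Al at the anode, E°cell = +0.919 − (−1.656) = +2.575 V (n = 6).
Rearranging E = E° − (0.0592/n)·log Q gives log Q = 6(+2.575 − (+2.578))/0.0592 = −0.304.
Balancing electrons gives 3 Pd²⁺(aq) + 2 Al(s) → 3 Pd(s) + 2 Al³⁺(aq); thus Q = [Al³⁺(aq)]^2 / [Pd²⁺(aq)]^3.
Isolating [Pd²⁺(aq)] in Q = 10^{−0.304} yields log [Pd²⁺(aq)] = −1.359, i.e. 0.044 M.

0.044 M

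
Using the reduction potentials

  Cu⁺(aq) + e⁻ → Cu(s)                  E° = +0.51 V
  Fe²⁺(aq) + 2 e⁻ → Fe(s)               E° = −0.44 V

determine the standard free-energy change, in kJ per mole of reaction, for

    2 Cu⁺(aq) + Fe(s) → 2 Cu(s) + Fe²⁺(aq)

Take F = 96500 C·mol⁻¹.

−183 kJ/mol

In the reaction as written Cu⁺(aq) is reduced, so the Cu⁺/Cu couple is the cathode and Fe²⁺/Fe is the anode.
E°cell = +0.51 − (−0.44) = +0.95 V; balancing electrons gives n = 2.
ΔG° = −nFE°cell = −(2)(96500)(+0.95) J/mol = −183 kJ/mol.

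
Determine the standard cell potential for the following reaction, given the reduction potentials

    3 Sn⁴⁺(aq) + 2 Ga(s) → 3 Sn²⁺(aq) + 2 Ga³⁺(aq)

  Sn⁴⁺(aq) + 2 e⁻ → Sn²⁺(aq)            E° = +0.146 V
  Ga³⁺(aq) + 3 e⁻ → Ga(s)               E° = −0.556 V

+0.702 V

In the reaction as written, Sn⁴⁺(aq) is reduced (cathode) and Ga³⁺(aq) is produced by oxidation at the anode.
E°cell = E°(cathode) − E°(anode) = +0.146 − (−0.556) = +0.702 V.
The positive value indicates the reaction is spontaneous as written.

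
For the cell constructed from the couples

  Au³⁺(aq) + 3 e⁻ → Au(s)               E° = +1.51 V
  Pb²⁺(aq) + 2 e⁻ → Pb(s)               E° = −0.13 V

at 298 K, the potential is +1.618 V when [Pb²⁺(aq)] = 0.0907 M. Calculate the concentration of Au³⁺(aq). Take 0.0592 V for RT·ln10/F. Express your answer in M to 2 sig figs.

The Au³⁺/Au couple has the larger reduction potential, so it is the cathode: E°cell = +1.51 − (−0.13) = +1.64 V and n = 6.
Rearranging E = E° − (0.0592/n)·log Q gives log Q = 6(+1.64 − (+1.618))/0.0592 = 2.230.
Balancing electrons gives 2 Au³⁺(aq) + 3 Pb(s) → 2 Au(s) + 3 Pb²⁺(aq); thus Q = [Pb²⁺(aq)]^3 / [Au³⁺(aq)]^2.
Substituting the known concentrations and solving, log [Au³⁺(aq)] = −2.679 and [Au³⁺(aq)] = 0.0021 M.

0.0021 M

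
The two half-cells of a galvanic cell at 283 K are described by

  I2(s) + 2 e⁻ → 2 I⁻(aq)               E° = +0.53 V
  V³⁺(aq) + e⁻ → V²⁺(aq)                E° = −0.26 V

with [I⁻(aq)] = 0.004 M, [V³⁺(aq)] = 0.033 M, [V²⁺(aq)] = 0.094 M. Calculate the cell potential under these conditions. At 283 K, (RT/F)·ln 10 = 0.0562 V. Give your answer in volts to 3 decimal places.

Since E°(I₂/I⁻) > E°(V³⁺/V²⁺), I₂/I⁻ serves as the cathode.
E°cell = +0.53 − (−0.26) = +0.79 V, with n = 2 electrons transferred.
Balancing gives I2(s) + 2 V²⁺(aq) → 2 I⁻(aq) + 2 V³⁺(aq); hence Q = ([I⁻(aq)]^2·[V³⁺(aq)]^2) / [V²⁺(aq)]^2 = 1.97×10^−6 (log Q = −5.705).
E = E° − (0.0562/n)·log Q = +0.79 − (0.0562/2)(−5.705) = +0.950 V.

+0.950 V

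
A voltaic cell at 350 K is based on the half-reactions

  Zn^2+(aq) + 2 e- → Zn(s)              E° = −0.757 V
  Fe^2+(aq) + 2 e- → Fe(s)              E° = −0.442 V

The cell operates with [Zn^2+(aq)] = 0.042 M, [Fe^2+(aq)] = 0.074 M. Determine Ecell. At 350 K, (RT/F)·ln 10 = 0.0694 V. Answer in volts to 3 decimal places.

The Fe²⁺/Fe couple has the more positive E°, so it is the cathode; Zn²⁺/Zn is the anode.
E°cell = E°cat − E°an = −0.442 − (−0.757) = +0.315 V; n = 2.
The balanced reaction is Fe^2+(aq) + Zn(s) → Fe(s) + Zn^2+(aq), so Q = [Zn^2+(aq)] / [Fe^2+(aq)] = 0.568 and log Q = −0.246.
Applying E = E° − (RT ln10/nF)·log Q gives +0.315 − (0.0694/2)(−0.246) = +0.324 V.

+0.324 V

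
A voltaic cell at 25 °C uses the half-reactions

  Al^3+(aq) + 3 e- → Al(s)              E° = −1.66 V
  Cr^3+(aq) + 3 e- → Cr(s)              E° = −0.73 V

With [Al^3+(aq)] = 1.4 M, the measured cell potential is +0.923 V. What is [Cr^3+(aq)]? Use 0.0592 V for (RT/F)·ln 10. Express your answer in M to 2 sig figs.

Cr³⁺/Cr is the cathode (higher E°); E°cell = −0.73 − (−1.66) = +0.93 V with n = 3.
Rearranging E = E° − (0.0592/n)·log Q gives log Q = 3(+0.93 − (+0.923))/0.0592 = 0.355.
For Cr^3+(aq) + Al(s) → Cr(s) + Al^3+(aq), the reaction quotient is Q = [Al^3+(aq)] / [Cr^3+(aq)].
Isolating [Cr^3+(aq)] in Q = 10^{0.355} yields log [Cr^3+(aq)] = −0.209, i.e. 0.62 M.

0.62 M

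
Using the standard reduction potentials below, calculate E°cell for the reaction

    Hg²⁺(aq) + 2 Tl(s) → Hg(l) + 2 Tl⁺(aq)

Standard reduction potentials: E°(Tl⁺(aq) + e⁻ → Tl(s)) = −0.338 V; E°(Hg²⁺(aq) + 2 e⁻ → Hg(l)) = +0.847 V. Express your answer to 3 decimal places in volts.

In the reaction as written, Hg²⁺(aq) is reduced (cathode) and Tl⁺(aq) is produced by oxidation at the anode.
E°cell = E°(cathode) − E°(anode) = +0.847 − (−0.338) = +1.185 V.
The positive value indicates the reaction is spontaneous as written.

+1.185 V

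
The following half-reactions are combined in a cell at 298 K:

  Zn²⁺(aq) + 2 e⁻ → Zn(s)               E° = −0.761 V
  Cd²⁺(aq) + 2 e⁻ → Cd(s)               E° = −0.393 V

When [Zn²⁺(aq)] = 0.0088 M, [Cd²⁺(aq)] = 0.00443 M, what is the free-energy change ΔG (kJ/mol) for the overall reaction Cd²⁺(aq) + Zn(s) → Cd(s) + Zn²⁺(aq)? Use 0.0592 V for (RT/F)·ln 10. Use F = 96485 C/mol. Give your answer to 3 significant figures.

With Cd²⁺/Cd reduced at the cathode, E°cell = −0.393 − (−0.761) = +0.368 V and n = 2.
The reaction quotient is [Zn²⁺(aq)] / [Cd²⁺(aq)] = 1.99; by Nernst, E = +0.368 − (0.0592/2)(0.298) = +0.3592 V.
Finally ΔG = −nFE = −(2)(96485 C/mol)(+0.3592 V) = −69.3 kJ/mol.

−69.3 kJ/mol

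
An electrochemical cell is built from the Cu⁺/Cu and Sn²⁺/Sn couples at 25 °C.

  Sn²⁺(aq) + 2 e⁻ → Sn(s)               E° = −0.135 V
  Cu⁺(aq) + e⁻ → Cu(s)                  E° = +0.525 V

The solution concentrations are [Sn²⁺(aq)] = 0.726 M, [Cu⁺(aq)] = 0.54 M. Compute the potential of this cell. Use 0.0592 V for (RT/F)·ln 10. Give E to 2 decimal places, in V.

+0.65 V

Since E°(Cu⁺/Cu) > E°(Sn²⁺/Sn), Cu⁺/Cu serves as the cathode.
The standard potential is +0.525 − (−0.135) = +0.660 V and the balanced reaction transfers n = 2 electrons.
The balanced reaction is 2 Cu⁺(aq) + Sn(s) → 2 Cu(s) + Sn²⁺(aq), so Q = [Sn²⁺(aq)] / [Cu⁺(aq)]^2 = 2.49 and log Q = 0.396.
Applying E = E° − (RT ln10/nF)·log Q gives +0.660 − (0.0592/2)(0.396) = +0.65 V.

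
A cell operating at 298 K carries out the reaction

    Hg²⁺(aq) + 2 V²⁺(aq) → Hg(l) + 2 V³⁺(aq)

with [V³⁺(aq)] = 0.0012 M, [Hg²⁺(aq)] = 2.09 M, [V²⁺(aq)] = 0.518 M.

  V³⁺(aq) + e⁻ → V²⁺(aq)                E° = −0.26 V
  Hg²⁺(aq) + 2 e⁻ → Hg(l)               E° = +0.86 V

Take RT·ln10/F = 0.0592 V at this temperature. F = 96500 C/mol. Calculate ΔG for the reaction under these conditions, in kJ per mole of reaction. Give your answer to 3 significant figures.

−248 kJ/mol

E°cell = +0.86 − (−0.26) = +1.12 V; the balanced reaction transfers n = 2 electrons.
Here Q = [V³⁺(aq)]^2 / ([Hg²⁺(aq)]·[V²⁺(aq)]^2) = 2.57×10^−6 (log Q = −5.590), giving E = +1.12 − (0.0592/2)·(−5.590) = +1.2855 V.
Then ΔG = −nFE = −2 × 96500 × +1.2855 J/mol = −248 kJ/mol.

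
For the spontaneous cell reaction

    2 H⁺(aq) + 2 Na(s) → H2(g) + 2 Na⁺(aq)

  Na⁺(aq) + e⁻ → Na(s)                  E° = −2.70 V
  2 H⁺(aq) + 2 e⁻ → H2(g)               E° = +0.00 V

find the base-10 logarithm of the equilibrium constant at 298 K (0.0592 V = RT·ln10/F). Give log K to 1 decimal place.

The 2H⁺/H₂ couple is reduced (cathode); E°cell = +0.00 − (−2.70) = +2.70 V with n = 2.
At equilibrium E = 0, so log K = nE°cell / 0.0592 = (2)(+2.70) / 0.0592 = 91.2.

log K = 91.2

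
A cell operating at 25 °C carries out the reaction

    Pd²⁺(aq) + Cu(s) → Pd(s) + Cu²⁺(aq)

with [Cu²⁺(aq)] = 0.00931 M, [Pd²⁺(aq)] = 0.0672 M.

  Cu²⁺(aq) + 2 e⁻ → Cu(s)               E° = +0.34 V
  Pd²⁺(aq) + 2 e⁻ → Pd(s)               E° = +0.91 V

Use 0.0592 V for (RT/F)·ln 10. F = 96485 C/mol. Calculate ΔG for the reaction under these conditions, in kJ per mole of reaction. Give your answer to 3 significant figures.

With Pd²⁺/Pd reduced at the cathode, E°cell = +0.91 − (+0.34) = +0.57 V and n = 2.
Here Q = [Cu²⁺(aq)] / [Pd²⁺(aq)] = 0.139 (log Q = −0.858), giving E = +0.57 − (0.0592/2)·(−0.858) = +0.5954 V.
Then ΔG = −nFE = −2 × 96485 × +0.5954 J/mol = −115 kJ/mol.

−115 kJ/mol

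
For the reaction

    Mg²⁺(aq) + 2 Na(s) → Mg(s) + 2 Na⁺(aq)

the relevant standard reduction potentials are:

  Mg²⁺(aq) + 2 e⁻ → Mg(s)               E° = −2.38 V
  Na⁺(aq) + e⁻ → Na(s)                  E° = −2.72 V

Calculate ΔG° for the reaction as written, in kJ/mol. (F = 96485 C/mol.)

In the reaction as written Mg²⁺(aq) is reduced, so the Mg²⁺/Mg couple is the cathode and Na⁺/Na is the anode.
E°cell = −2.38 − (−2.72) = +0.34 V; balancing electrons gives n = 2.
ΔG° = −nFE°cell = −(2)(96485)(+0.34) J/mol = −65.6 kJ/mol.

−65.6 kJ/mol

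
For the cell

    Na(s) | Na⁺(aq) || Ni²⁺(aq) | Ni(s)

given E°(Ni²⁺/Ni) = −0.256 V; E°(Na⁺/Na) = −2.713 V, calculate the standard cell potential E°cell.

+2.457 V

By convention the left-hand electrode in cell notation is the anode (oxidation) and the right-hand electrode is the cathode (reduction).
E°cell = E°(right) − E°(left) = −0.256 − (−2.713) = +2.457 V.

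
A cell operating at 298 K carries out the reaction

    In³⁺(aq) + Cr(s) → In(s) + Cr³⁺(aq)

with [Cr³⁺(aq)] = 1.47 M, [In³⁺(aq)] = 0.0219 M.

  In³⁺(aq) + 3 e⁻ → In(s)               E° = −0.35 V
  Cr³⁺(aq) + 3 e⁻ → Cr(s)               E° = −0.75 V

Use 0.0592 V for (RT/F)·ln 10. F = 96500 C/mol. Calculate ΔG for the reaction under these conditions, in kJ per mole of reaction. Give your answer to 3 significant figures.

E°cell = −0.35 − (−0.75) = +0.40 V; the balanced reaction transfers n = 3 electrons.
Q = [Cr³⁺(aq)] / [In³⁺(aq)] = 67.1, so log Q = 1.827 and E = +0.40 − (0.0592/3)(1.827) = +0.3639 V.
ΔG = −nFE = −(3)(96500)(+0.3639) J/mol = −105 kJ/mol.

−105 kJ/mol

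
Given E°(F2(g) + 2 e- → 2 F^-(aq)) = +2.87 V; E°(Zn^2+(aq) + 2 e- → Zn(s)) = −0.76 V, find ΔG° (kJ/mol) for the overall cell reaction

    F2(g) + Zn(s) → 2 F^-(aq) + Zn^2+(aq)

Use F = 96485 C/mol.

In the reaction as written F2(g) is reduced, so the F₂/F⁻ couple is the cathode and Zn²⁺/Zn is the anode.
E°cell = +2.87 − (−0.76) = +3.63 V; balancing electrons gives n = 2.
ΔG° = −nFE°cell = −(2)(96485)(+3.63) J/mol = −700 kJ/mol.

−700 kJ/mol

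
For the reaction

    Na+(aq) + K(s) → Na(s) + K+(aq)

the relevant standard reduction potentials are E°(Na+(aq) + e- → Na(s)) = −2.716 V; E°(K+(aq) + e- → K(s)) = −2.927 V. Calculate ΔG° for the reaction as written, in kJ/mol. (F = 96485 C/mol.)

−20.4 kJ/mol

In the reaction as written Na+(aq) is reduced, so the Na⁺/Na couple is the cathode and K⁺/K is the anode.
E°cell = −2.716 − (−2.927) = +0.211 V; balancing electrons gives n = 1.
ΔG° = −nFE°cell = −(1)(96485)(+0.211) J/mol = −20.4 kJ/mol.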